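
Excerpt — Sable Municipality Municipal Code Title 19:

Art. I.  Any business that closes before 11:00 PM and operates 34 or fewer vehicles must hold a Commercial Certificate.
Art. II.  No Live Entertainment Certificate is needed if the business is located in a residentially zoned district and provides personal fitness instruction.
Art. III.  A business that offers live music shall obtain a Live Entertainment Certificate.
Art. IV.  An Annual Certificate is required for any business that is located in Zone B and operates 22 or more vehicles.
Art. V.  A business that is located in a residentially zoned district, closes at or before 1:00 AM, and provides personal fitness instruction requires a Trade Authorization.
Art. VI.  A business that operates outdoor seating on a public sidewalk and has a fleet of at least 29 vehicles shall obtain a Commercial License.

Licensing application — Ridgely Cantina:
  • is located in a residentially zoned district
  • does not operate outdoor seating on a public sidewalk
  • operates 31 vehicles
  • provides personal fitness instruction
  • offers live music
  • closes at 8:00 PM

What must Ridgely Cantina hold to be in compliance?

Commercial Certificate, Trade Authorization

Art. I. closes 8:00 PM, at/before 11:00 PM; vehicles 31 ≤ 34 → Commercial Certificate required.
Art. II. is located in a residentially zoned district; provides personal fitness instruction → exempt from Live Entertainment Certificate.
Art. III. offers live music → Live Entertainment Certificate required.
Art. IV. is located in a residentially zoned district (not: is located in Zone B); vehicles 31 ≥ 22 → Annual Certificate not required.
Art. V. is located in a residentially zoned district; closes 8:00 PM, at/before 1:00 AM; provides personal fitness instruction → Trade Authorization required.
Art. VI. does not operate outdoor seating on a public sidewalk; vehicles 31 ≥ 29 → Commercial License not required.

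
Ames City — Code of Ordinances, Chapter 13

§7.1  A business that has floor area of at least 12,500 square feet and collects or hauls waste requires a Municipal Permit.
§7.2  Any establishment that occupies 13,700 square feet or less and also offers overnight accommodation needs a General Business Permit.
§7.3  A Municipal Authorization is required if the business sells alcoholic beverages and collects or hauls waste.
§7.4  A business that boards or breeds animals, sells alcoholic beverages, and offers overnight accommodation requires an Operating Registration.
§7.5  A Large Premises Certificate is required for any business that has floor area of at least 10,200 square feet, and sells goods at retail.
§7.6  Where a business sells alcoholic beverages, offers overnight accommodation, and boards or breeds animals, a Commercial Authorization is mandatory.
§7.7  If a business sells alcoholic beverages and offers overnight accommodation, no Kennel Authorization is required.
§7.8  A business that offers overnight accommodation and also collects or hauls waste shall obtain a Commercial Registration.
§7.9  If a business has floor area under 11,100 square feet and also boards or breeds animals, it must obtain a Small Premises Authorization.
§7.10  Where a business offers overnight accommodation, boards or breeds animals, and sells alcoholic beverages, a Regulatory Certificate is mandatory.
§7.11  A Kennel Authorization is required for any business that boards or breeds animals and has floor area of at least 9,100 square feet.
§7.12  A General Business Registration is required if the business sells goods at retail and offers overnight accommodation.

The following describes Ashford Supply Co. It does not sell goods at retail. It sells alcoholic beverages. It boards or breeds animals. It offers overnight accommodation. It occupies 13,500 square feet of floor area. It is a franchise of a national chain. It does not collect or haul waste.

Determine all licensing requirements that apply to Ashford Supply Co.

Commercial Authorization, General Business Permit, Operating Registration, Regulatory Certificate

§7.1 floor area 13,500 square feet ≥ 12,500 square feet; does not collect or haul waste → Municipal Permit not required.
§7.2 floor area 13,500 square feet ≤ 13,700 square feet; offers overnight accommodation → General Business Permit required.
§7.3 sells alcoholic beverages; does not collect or haul waste → Municipal Authorization not required.
§7.4 boards or breeds animals; sells alcoholic beverages; offers overnight accommodation → Operating Registration required.
§7.5 floor area 13,500 square feet ≥ 10,200 square feet; does not sell goods at retail → Large Premises Certificate not required.
§7.6 sells alcoholic beverages; offers overnight accommodation; boards or breeds animals → Commercial Authorization required.
§7.7 sells alcoholic beverages; offers overnight accommodation → exempt from Kennel Authorization.
§7.8 offers overnight accommodation; does not collect or haul waste → Commercial Registration not required.
§7.9 floor area 13,500 square feet ≥ 11,100 square feet; boards or breeds animals → Small Premises Authorization not required.
§7.10 offers overnight accommodation; boards or breeds animals; sells alcoholic beverages → Regulatory Certificate required.
§7.11 boards or breeds animals; floor area 13,500 square feet ≥ 9,100 square feet → Kennel Authorization required.
§7.12 does not sell goods at retail; offers overnight accommodation → General Business Registration not required.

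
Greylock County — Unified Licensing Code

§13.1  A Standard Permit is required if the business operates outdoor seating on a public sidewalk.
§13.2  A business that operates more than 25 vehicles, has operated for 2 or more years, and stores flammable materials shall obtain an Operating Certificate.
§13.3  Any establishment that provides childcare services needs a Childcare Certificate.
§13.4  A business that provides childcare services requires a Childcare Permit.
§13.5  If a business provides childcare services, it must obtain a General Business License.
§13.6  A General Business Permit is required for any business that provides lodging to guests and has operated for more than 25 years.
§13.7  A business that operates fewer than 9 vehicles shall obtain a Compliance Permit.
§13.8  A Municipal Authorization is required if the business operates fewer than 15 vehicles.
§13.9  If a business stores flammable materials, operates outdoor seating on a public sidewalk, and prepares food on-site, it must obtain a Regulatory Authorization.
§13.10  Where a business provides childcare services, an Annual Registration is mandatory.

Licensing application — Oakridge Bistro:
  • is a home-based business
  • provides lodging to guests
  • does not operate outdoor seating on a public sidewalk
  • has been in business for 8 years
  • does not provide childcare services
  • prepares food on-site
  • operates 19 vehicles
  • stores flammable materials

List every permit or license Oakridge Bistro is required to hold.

§13.1 does not operate outdoor seating on a public sidewalk → Standard Permit not required.
§13.2 vehicles 19 ≤ 25; years in business 8 ≥ 2; stores flammable materials → Operating Certificate not required.
§13.3 does not provide childcare services → Childcare Certificate not required.
§13.4 does not provide childcare services → Childcare Permit not required.
§13.5 does not provide childcare services → General Business License not required.
§13.6 provides lodging to guests; years in business 8 ≤ 25 → General Business Permit not required.
§13.7 vehicles 19 ≥ 9 → Compliance Permit not required.
§13.8 vehicles 19 ≥ 15 → Municipal Authorization not required.
§13.9 stores flammable materials; does not operate outdoor seating on a public sidewalk; prepares food on-site → Regulatory Authorization not required.
§13.10 does not provide childcare services → Annual Registration not required.

None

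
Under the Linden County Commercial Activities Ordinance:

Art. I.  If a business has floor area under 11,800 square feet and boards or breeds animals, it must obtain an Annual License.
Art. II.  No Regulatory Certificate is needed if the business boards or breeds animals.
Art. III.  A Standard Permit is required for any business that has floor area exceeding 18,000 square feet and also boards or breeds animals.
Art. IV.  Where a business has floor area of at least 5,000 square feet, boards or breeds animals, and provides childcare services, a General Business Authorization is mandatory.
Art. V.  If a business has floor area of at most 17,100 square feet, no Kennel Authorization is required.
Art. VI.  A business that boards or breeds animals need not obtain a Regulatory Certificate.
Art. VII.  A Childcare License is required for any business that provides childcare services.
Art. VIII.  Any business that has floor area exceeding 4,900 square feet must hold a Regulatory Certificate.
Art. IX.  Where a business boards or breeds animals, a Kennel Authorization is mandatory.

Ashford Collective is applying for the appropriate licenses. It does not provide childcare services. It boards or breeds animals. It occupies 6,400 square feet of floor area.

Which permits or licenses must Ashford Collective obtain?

Art. I. floor area 6,400 square feet < 11,800 square feet; boards or breeds animals → Annual License required.
Art. II. boards or breeds animals → exempt from Regulatory Certificate.
Art. III. floor area 6,400 square feet ≤ 18,000 square feet; boards or breeds animals → Standard Permit not required.
Art. IV. floor area 6,400 square feet ≥ 5,000 square feet; boards or breeds animals; does not provide childcare services → General Business Authorization not required.
Art. V. floor area 6,400 square feet ≤ 17,100 square feet → exempt from Kennel Authorization.
Art. VI. boards or breeds animals → exempt from Regulatory Certificate.
Art. VII. does not provide childcare services → Childcare License not required.
Art. VIII. floor area 6,400 square feet > 4,900 square feet → Regulatory Certificate required.
Art. IX. boards or breeds animals → Kennel Authorization required.

Annual License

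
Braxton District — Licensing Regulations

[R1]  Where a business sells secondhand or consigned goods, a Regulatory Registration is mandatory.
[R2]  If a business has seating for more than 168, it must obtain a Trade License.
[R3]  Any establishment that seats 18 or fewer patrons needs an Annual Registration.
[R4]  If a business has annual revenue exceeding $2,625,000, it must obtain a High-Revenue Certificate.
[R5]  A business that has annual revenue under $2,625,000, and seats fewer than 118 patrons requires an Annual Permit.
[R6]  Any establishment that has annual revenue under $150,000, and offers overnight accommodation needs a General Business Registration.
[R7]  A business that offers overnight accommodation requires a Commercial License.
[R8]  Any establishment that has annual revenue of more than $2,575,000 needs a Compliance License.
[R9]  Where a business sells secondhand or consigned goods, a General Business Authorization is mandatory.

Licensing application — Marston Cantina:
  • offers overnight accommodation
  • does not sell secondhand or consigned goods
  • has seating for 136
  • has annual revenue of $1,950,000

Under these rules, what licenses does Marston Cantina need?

Commercial License

[R1] does not sell secondhand or consigned goods → Regulatory Registration not required.
[R2] seating 136 ≤ 168 → Trade License not required.
[R3] seating 136 > 18 → Annual Registration not required.
[R4] revenue $1,950,000 ≤ $2,625,000 → High-Revenue Certificate not required.
[R5] revenue $1,950,000 < $2,625,000; seating 136 ≥ 118 → Annual Permit not required.
[R6] revenue $1,950,000 ≥ $150,000; offers overnight accommodation → General Business Registration not required.
[R7] offers overnight accommodation → Commercial License required.
[R8] revenue $1,950,000 ≤ $2,575,000 → Compliance License not required.
[R9] does not sell secondhand or consigned goods → General Business Authorization not required.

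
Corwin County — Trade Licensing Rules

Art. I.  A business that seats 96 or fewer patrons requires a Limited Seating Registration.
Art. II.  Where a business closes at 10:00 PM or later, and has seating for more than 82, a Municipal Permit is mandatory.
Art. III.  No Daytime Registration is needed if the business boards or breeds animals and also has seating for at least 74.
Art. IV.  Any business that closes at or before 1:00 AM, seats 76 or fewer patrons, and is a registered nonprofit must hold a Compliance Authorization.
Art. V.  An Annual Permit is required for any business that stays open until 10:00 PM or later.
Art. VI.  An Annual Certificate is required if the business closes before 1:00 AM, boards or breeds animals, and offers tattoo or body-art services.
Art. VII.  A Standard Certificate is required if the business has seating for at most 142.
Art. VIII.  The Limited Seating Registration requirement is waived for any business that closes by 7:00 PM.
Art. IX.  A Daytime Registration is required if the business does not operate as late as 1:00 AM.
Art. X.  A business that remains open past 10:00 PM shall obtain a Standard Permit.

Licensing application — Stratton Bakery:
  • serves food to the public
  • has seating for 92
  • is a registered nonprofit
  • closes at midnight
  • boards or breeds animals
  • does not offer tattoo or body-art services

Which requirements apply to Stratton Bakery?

Art. I. seating 92 ≤ 96 → Limited Seating Registration required.
Art. II. closes midnight, after 10:00 PM; seating 92 > 82 → Municipal Permit required.
Art. III. boards or breeds animals; seating 92 ≥ 74 → exempt from Daytime Registration.
Art. IV. closes midnight, at/before 1:00 AM; seating 92 > 76; is a registered nonprofit → Compliance Authorization not required.
Art. V. closes midnight, after 10:00 PM → Annual Permit required.
Art. VI. closes midnight, at/before 1:00 AM; boards or breeds animals; does not offer tattoo or body-art services → Annual Certificate not required.
Art. VII. seating 92 ≤ 142 → Standard Certificate required.
Art. VIII. closes midnight, after 7:00 PM → Limited Seating Registration exemption does not apply.
Art. IX. closes midnight, at/before 1:00 AM → Daytime Registration required.
Art. X. closes midnight, after 10:00 PM → Standard Permit required.

Annual Permit, Limited Seating Registration, Municipal Permit, Standard Certificate, Standard Permit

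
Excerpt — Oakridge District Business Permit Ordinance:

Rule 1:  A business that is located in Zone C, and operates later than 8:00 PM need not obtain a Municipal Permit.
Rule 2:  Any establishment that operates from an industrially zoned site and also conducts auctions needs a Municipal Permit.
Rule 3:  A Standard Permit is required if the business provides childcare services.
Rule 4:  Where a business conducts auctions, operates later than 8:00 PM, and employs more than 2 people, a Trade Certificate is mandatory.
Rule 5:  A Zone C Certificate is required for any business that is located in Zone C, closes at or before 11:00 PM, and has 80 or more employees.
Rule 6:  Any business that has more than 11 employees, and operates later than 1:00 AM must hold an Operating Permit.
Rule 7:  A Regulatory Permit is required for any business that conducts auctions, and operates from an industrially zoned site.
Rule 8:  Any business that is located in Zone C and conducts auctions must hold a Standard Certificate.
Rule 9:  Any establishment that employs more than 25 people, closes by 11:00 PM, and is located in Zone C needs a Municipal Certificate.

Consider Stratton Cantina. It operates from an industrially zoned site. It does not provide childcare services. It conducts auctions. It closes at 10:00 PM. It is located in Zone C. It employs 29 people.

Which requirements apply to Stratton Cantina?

Rule 1: is located in Zone C; closes 10:00 PM, after 8:00 PM → exempt from Municipal Permit.
Rule 2: operates from an industrially zoned site; conducts auctions → Municipal Permit required.
Rule 3: does not provide childcare services → Standard Permit not required.
Rule 4: conducts auctions; closes 10:00 PM, after 8:00 PM; employees 29 > 2 → Trade Certificate required.
Rule 5: is located in Zone C; closes 10:00 PM, at/before 11:00 PM; employees 29 < 80 → Zone C Certificate not required.
Rule 6: employees 29 > 11; closes 10:00 PM, at/before 1:00 AM → Operating Permit not required.
Rule 7: conducts auctions; operates from an industrially zoned site → Regulatory Permit required.
Rule 8: is located in Zone C; conducts auctions → Standard Certificate required.
Rule 9: employees 29 > 25; closes 10:00 PM, at/before 11:00 PM; is located in Zone C → Municipal Certificate required.

Municipal Certificate, Regulatory Permit, Standard Certificate, Trade Certificate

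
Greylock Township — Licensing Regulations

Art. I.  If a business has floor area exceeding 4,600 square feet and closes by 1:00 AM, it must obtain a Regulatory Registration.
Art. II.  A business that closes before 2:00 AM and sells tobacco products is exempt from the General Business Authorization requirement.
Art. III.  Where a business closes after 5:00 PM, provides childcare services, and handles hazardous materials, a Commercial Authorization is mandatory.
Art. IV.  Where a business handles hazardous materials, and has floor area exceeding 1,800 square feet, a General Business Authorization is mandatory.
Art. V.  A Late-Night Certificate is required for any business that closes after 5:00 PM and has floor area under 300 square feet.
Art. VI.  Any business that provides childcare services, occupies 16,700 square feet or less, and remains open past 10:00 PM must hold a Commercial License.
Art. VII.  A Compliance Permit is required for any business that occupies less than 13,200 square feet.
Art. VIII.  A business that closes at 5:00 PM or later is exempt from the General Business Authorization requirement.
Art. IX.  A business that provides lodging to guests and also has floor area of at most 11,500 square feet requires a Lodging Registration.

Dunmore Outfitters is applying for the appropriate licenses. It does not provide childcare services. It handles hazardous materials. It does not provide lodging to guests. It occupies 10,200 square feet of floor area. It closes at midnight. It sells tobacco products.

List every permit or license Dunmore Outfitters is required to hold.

Compliance Permit, Regulatory Registration

Art. I. floor area 10,200 square feet > 4,600 square feet; closes midnight, at/before 1:00 AM → Regulatory Registration required.
Art. II. closes midnight, at/before 2:00 AM; sells tobacco products → exempt from General Business Authorization.
Art. III. closes midnight, after 5:00 PM; does not provide childcare services; handles hazardous materials → Commercial Authorization not required.
Art. IV. handles hazardous materials; floor area 10,200 square feet > 1,800 square feet → General Business Authorization required.
Art. V. closes midnight, after 5:00 PM; floor area 10,200 square feet ≥ 300 square feet → Late-Night Certificate not required.
Art. VI. does not provide childcare services; floor area 10,200 square feet ≤ 16,700 square feet; closes midnight, after 10:00 PM → Commercial License not required.
Art. VII. floor area 10,200 square feet < 13,200 square feet → Compliance Permit required.
Art. VIII. closes midnight, after 5:00 PM → exempt from General Business Authorization.
Art. IX. does not provide lodging to guests; floor area 10,200 square feet ≤ 11,500 square feet → Lodging Registration not required.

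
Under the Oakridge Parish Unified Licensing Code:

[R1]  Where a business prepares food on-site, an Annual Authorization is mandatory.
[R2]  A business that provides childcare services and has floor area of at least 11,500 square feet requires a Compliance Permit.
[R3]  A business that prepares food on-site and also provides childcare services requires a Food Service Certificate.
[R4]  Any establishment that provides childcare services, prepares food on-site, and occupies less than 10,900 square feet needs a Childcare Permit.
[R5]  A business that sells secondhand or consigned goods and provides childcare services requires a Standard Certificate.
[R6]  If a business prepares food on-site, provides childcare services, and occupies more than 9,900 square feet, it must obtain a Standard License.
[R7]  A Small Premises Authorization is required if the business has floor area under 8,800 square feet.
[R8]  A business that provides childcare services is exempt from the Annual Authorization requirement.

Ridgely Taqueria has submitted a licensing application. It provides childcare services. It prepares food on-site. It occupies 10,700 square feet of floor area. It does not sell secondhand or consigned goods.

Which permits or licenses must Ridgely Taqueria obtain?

Childcare Permit, Food Service Certificate, Standard License

[R1] prepares food on-site → Annual Authorization required.
[R2] provides childcare services; floor area 10,700 square feet < 11,500 square feet → Compliance Permit not required.
[R3] prepares food on-site; provides childcare services → Food Service Certificate required.
[R4] provides childcare services; prepares food on-site; floor area 10,700 square feet < 10,900 square feet → Childcare Permit required.
[R5] does not sell secondhand or consigned goods; provides childcare services → Standard Certificate not required.
[R6] prepares food on-site; provides childcare services; floor area 10,700 square feet > 9,900 square feet → Standard License required.
[R7] floor area 10,700 square feet ≥ 8,800 square feet → Small Premises Authorization not required.
[R8] provides childcare services → exempt from Annual Authorization.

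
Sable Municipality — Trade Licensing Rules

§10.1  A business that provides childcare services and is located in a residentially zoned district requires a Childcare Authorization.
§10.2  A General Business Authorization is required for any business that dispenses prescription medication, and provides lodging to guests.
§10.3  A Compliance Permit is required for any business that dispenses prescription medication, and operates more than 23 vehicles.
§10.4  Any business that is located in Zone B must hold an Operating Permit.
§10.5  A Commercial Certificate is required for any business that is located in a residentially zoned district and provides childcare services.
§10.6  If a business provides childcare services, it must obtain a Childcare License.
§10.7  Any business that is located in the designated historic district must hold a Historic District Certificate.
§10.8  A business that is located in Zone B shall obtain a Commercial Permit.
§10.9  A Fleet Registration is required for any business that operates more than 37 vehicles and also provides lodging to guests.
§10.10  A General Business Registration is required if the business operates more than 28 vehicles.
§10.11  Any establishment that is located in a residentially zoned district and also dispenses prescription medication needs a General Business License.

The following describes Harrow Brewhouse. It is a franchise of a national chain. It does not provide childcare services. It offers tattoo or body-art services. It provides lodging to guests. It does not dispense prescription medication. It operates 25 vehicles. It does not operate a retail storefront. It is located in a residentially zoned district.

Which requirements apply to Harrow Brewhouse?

None

§10.1 does not provide childcare services; is located in a residentially zoned district → Childcare Authorization not required.
§10.2 does not dispense prescription medication; provides lodging to guests → General Business Authorization not required.
§10.3 does not dispense prescription medication; vehicles 25 > 23 → Compliance Permit not required.
§10.4 is located in a residentially zoned district (not: is located in Zone B) → Operating Permit not required.
§10.5 is located in a residentially zoned district; does not provide childcare services → Commercial Certificate not required.
§10.6 does not provide childcare services → Childcare License not required.
§10.7 is located in a residentially zoned district (not: is located in the designated historic district) → Historic District Certificate not required.
§10.8 is located in a residentially zoned district (not: is located in Zone B) → Commercial Permit not required.
§10.9 vehicles 25 ≤ 37; provides lodging to guests → Fleet Registration not required.
§10.10 vehicles 25 ≤ 28 → General Business Registration not required.
§10.11 is located in a residentially zoned district; does not dispense prescription medication → General Business License not required.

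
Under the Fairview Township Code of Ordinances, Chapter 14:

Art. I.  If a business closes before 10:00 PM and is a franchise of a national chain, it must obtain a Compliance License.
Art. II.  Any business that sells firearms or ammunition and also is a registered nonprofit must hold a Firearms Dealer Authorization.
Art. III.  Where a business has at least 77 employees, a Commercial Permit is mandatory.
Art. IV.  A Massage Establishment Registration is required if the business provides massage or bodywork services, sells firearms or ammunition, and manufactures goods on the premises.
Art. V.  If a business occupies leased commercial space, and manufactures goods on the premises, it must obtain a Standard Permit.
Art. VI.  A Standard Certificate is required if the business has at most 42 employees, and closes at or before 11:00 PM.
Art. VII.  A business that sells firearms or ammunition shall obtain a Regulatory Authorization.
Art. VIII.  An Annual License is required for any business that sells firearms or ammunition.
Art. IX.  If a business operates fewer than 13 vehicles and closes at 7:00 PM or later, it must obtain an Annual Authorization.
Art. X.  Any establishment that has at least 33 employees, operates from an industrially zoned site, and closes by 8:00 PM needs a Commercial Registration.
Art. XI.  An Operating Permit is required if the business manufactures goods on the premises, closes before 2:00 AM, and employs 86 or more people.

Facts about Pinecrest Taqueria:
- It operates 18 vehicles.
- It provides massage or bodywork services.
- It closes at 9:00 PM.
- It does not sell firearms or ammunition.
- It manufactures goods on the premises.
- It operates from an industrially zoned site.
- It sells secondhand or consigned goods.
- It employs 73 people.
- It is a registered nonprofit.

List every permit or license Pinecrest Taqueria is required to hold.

None

Art. I. closes 9:00 PM, at/before 10:00 PM; is a registered nonprofit (not: is a franchise of a national chain) → Compliance License not required.
Art. II. does not sell firearms or ammunition; is a registered nonprofit → Firearms Dealer Authorization not required.
Art. III. employees 73 < 77 → Commercial Permit not required.
Art. IV. provides massage or bodywork services; does not sell firearms or ammunition; manufactures goods on the premises → Massage Establishment Registration not required.
Art. V. operates from an industrially zoned site (not: occupies leased commercial space); manufactures goods on the premises → Standard Permit not required.
Art. VI. employees 73 > 42; closes 9:00 PM, at/before 11:00 PM → Standard Certificate not required.
Art. VII. does not sell firearms or ammunition → Regulatory Authorization not required.
Art. VIII. does not sell firearms or ammunition → Annual License not required.
Art. IX. vehicles 18 ≥ 13; closes 9:00 PM, after 7:00 PM → Annual Authorization not required.
Art. X. employees 73 ≥ 33; operates from an industrially zoned site; closes 9:00 PM, after 8:00 PM → Commercial Registration not required.
Art. XI. manufactures goods on the premises; closes 9:00 PM, at/before 2:00 AM; employees 73 < 86 → Operating Permit not required.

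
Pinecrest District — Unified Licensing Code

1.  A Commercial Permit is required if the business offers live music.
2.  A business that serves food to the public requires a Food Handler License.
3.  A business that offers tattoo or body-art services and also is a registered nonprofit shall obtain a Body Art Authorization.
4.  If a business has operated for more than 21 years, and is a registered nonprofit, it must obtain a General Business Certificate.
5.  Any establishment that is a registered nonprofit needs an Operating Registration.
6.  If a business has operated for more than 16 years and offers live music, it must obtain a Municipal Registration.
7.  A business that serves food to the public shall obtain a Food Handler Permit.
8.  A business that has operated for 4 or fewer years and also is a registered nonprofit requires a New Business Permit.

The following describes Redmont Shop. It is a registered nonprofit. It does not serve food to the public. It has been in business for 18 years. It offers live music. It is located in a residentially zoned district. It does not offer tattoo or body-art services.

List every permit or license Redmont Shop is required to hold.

1. offers live music → Commercial Permit required.
2. does not serve food to the public → Food Handler License not required.
3. does not offer tattoo or body-art services; is a registered nonprofit → Body Art Authorization not required.
4. years in business 18 ≤ 21; is a registered nonprofit → General Business Certificate not required.
5. is a registered nonprofit → Operating Registration required.
6. years in business 18 > 16; offers live music → Municipal Registration required.
7. does not serve food to the public → Food Handler Permit not required.
8. years in business 18 > 4; is a registered nonprofit → New Business Permit not required.

Commercial Permit, Municipal Registration, Operating Registration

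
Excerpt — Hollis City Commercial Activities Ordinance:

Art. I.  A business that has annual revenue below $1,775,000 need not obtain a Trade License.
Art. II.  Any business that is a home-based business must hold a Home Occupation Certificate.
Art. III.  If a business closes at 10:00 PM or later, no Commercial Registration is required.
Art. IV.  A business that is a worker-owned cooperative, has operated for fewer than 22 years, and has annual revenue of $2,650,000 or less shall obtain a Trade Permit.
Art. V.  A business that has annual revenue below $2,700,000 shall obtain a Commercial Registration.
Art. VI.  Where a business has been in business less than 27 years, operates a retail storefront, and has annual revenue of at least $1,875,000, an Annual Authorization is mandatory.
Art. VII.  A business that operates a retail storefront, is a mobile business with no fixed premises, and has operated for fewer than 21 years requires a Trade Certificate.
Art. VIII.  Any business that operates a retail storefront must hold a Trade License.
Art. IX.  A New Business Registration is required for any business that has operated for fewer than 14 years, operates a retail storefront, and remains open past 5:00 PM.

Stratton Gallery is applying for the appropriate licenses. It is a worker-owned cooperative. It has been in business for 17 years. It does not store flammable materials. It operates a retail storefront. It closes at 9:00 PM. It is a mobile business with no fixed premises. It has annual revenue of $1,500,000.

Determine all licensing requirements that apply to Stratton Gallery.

Commercial Registration, Trade Certificate, Trade Permit

Art. I. revenue $1,500,000 < $1,775,000 → exempt from Trade License.
Art. II. is a mobile business with no fixed premises (not: is a home-based business) → Home Occupation Certificate not required.
Art. III. closes 9:00 PM, at/before 10:00 PM → Commercial Registration exemption does not apply.
Art. IV. is a worker-owned cooperative; years in business 17 < 22; revenue $1,500,000 ≤ $2,650,000 → Trade Permit required.
Art. V. revenue $1,500,000 < $2,700,000 → Commercial Registration required.
Art. VI. years in business 17 < 27; operates a retail storefront; revenue $1,500,000 < $1,875,000 → Annual Authorization not required.
Art. VII. operates a retail storefront; is a mobile business with no fixed premises; years in business 17 < 21 → Trade Certificate required.
Art. VIII. operates a retail storefront → Trade License required.
Art. IX. years in business 17 ≥ 14; operates a retail storefront; closes 9:00 PM, after 5:00 PM → New Business Registration not required.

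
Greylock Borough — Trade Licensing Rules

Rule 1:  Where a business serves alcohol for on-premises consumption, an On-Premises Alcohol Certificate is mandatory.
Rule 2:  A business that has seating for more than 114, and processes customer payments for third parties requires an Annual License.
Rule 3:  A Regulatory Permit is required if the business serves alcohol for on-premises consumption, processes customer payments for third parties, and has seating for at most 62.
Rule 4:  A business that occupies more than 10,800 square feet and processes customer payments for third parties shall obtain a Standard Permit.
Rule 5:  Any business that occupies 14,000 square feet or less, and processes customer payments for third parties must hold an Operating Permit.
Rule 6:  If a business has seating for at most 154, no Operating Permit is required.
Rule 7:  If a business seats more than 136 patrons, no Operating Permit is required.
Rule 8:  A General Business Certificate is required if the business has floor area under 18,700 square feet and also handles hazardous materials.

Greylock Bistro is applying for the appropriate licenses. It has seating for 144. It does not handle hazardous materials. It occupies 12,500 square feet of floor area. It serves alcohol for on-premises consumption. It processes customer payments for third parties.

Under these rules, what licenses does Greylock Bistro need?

Annual License, On-Premises Alcohol Certificate, Standard Permit

Rule 1: serves alcohol for on-premises consumption → On-Premises Alcohol Certificate required.
Rule 2: seating 144 > 114; processes customer payments for third parties → Annual License required.
Rule 3: serves alcohol for on-premises consumption; processes customer payments for third parties; seating 144 > 62 → Regulatory Permit not required.
Rule 4: floor area 12,500 square feet > 10,800 square feet; processes customer payments for third parties → Standard Permit required.
Rule 5: floor area 12,500 square feet ≤ 14,000 square feet; processes customer payments for third parties → Operating Permit required.
Rule 6: seating 144 ≤ 154 → exempt from Operating Permit.
Rule 7: seating 144 > 136 → exempt from Operating Permit.
Rule 8: floor area 12,500 square feet < 18,700 square feet; does not handle hazardous materials → General Business Certificate not required.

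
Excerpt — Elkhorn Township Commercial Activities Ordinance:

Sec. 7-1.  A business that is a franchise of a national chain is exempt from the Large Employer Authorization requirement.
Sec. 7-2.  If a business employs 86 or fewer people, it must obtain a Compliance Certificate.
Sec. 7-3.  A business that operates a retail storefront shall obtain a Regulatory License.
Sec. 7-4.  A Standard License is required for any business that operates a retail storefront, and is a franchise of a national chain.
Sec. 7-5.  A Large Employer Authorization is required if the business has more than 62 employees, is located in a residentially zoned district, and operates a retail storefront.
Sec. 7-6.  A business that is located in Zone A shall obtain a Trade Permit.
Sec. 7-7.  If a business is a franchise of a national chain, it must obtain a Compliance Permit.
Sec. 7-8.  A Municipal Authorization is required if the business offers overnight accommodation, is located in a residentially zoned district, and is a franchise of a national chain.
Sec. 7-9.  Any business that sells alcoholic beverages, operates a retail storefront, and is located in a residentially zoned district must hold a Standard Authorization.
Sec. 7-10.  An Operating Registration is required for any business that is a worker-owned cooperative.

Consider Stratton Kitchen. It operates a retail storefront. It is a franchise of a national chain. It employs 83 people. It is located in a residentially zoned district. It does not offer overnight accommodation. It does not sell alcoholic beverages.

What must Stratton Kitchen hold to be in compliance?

Sec. 7-1. is a franchise of a national chain → exempt from Large Employer Authorization.
Sec. 7-2. employees 83 ≤ 86 → Compliance Certificate required.
Sec. 7-3. operates a retail storefront → Regulatory License required.
Sec. 7-4. operates a retail storefront; is a franchise of a national chain → Standard License required.
Sec. 7-5. employees 83 > 62; is located in a residentially zoned district; operates a retail storefront → Large Employer Authorization required.
Sec. 7-6. is located in a residentially zoned district (not: is located in Zone A) → Trade Permit not required.
Sec. 7-7. is a franchise of a national chain → Compliance Permit required.
Sec. 7-8. does not offer overnight accommodation; is located in a residentially zoned district; is a franchise of a national chain → Municipal Authorization not required.
Sec. 7-9. does not sell alcoholic beverages; operates a retail storefront; is located in a residentially zoned district → Standard Authorization not required.
Sec. 7-10. is a franchise of a national chain (not: is a worker-owned cooperative) → Operating Registration not required.

Compliance Certificate, Compliance Permit, Regulatory License, Standard License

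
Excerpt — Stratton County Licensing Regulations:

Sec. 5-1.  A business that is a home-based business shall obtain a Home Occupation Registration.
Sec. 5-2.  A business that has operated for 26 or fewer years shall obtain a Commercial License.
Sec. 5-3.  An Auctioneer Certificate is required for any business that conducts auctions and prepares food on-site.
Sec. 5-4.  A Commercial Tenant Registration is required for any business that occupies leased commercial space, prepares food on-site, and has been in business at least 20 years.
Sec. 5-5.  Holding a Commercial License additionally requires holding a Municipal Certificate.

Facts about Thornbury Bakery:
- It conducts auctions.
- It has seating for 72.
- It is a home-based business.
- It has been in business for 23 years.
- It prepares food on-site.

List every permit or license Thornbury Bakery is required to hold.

Sec. 5-1. is a home-based business → Home Occupation Registration required.
Sec. 5-2. years in business 23 ≤ 26 → Commercial License required.
Sec. 5-3. conducts auctions; prepares food on-site → Auctioneer Certificate required.
Sec. 5-4. is a home-based business (not: occupies leased commercial space); prepares food on-site; years in business 23 ≥ 20 → Commercial Tenant Registration not required.
Sec. 5-5. Commercial License is required → Municipal Certificate also required.

Auctioneer Certificate, Commercial License, Home Occupation Registration, Municipal Certificate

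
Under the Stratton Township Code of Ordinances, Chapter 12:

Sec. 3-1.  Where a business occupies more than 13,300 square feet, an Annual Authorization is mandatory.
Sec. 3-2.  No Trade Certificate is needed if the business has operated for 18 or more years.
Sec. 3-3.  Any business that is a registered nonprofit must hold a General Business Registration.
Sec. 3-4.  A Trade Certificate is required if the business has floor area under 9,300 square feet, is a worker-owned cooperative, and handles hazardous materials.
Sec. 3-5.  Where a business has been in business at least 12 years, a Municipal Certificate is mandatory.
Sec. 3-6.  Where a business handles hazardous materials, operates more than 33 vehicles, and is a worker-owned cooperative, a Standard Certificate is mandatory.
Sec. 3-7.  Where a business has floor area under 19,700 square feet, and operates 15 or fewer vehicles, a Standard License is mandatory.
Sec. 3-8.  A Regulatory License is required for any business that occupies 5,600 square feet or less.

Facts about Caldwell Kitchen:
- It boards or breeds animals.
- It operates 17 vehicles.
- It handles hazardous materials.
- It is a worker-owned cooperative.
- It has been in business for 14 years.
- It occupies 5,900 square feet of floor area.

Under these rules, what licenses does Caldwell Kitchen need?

Municipal Certificate, Trade Certificate

Sec. 3-1. floor area 5,900 square feet ≤ 13,300 square feet → Annual Authorization not required.
Sec. 3-2. years in business 14 < 18 → Trade Certificate exemption does not apply.
Sec. 3-3. is a worker-owned cooperative (not: is a registered nonprofit) → General Business Registration not required.
Sec. 3-4. floor area 5,900 square feet < 9,300 square feet; is a worker-owned cooperative; handles hazardous materials → Trade Certificate required.
Sec. 3-5. years in business 14 ≥ 12 → Municipal Certificate required.
Sec. 3-6. handles hazardous materials; vehicles 17 ≤ 33; is a worker-owned cooperative → Standard Certificate not required.
Sec. 3-7. floor area 5,900 square feet < 19,700 square feet; vehicles 17 > 15 → Standard License not required.
Sec. 3-8. floor area 5,900 square feet > 5,600 square feet → Regulatory License not required.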